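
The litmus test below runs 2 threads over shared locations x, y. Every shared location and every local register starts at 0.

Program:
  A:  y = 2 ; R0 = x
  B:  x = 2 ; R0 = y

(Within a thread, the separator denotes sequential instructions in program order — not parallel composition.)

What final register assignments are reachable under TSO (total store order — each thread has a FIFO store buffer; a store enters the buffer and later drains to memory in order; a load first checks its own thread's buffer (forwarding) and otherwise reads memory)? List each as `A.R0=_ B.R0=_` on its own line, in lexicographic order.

outcome vector order: (A.R0,B.R0)
|TSO outcomes| = 4

A.R0=0 B.R0=0
A.R0=0 B.R0=2
A.R0=2 B.R0=0
A.R0=2 B.R0=2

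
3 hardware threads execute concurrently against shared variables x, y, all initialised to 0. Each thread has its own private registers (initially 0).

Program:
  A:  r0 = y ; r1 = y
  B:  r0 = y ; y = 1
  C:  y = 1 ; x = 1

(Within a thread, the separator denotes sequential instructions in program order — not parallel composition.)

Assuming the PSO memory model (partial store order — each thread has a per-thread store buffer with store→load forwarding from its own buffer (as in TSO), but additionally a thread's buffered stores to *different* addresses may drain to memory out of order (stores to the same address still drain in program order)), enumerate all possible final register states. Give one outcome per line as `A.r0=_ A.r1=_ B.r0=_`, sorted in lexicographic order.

outcome vector order: (A.r0,A.r1,B.r0)
|PSO outcomes| = 6

A.r0=0 A.r1=0 B.r0=0
A.r0=0 A.r1=0 B.r0=1
A.r0=0 A.r1=1 B.r0=0
A.r0=0 A.r1=1 B.r0=1
A.r0=1 A.r1=1 B.r0=0
A.r0=1 A.r1=1 B.r0=1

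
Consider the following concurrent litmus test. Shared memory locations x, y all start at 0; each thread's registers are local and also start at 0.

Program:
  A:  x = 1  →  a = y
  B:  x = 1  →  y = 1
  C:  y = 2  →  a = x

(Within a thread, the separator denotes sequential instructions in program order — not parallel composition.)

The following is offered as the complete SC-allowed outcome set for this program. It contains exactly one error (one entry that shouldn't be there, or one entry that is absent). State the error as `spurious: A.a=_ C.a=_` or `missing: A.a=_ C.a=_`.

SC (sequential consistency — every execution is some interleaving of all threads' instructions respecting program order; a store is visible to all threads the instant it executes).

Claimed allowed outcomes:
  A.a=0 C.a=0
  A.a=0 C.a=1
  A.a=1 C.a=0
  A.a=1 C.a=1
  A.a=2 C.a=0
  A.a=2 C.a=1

spurious: A.a=0 C.a=0

outcome vector order: (A.a,C.a)
SC (5): (0,1), (1,0), (1,1), (2,0), (2,1)
claimed∖SC = {(0,0)}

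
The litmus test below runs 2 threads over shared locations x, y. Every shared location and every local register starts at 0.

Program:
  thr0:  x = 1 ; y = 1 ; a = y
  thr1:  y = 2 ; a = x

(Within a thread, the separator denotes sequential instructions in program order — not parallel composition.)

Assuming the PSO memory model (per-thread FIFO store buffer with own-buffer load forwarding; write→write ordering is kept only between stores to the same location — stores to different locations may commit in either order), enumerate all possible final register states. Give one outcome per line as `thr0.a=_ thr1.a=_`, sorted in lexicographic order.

outcome vector order: (thr0.a,thr1.a)
|PSO outcomes| = 4

thr0.a=1 thr1.a=0
thr0.a=1 thr1.a=1
thr0.a=2 thr1.a=0
thr0.a=2 thr1.a=1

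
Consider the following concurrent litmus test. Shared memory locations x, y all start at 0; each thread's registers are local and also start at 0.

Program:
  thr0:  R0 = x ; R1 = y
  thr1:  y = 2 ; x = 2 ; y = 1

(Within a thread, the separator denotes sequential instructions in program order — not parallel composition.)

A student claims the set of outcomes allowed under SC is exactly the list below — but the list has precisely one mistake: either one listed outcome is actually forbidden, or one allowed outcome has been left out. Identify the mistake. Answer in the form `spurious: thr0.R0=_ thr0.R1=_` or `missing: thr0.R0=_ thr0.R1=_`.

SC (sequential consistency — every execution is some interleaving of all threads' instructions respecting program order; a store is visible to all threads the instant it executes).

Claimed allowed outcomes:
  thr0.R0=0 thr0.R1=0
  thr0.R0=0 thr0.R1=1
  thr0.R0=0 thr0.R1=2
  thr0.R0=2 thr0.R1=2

outcome vector order: (thr0.R0,thr0.R1)
SC: 5 outcomes — {(0,0); (0,1); (0,2); (2,1); (2,2)}
SC∖claimed = {(2,1)}

missing: thr0.R0=2 thr0.R1=1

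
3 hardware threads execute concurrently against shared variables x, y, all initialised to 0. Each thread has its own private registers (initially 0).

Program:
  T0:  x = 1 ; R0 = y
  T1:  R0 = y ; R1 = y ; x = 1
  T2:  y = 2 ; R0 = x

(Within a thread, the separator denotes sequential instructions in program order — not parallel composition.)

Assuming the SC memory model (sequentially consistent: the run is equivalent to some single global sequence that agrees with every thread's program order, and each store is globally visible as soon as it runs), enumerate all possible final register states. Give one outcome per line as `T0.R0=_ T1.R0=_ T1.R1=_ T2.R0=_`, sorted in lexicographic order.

T0.R0=0 T1.R0=0 T1.R1=0 T2.R0=1
T0.R0=0 T1.R0=0 T1.R1=2 T2.R0=1
T0.R0=0 T1.R0=2 T1.R1=2 T2.R0=1
T0.R0=2 T1.R0=0 T1.R1=0 T2.R0=0
T0.R0=2 T1.R0=0 T1.R1=0 T2.R0=1
T0.R0=2 T1.R0=0 T1.R1=2 T2.R0=0
T0.R0=2 T1.R0=0 T1.R1=2 T2.R0=1
T0.R0=2 T1.R0=2 T1.R1=2 T2.R0=0
T0.R0=2 T1.R0=2 T1.R1=2 T2.R0=1

outcome vector order: (T0.R0,T1.R0,T1.R1,T2.R0)
|SC outcomes| = 9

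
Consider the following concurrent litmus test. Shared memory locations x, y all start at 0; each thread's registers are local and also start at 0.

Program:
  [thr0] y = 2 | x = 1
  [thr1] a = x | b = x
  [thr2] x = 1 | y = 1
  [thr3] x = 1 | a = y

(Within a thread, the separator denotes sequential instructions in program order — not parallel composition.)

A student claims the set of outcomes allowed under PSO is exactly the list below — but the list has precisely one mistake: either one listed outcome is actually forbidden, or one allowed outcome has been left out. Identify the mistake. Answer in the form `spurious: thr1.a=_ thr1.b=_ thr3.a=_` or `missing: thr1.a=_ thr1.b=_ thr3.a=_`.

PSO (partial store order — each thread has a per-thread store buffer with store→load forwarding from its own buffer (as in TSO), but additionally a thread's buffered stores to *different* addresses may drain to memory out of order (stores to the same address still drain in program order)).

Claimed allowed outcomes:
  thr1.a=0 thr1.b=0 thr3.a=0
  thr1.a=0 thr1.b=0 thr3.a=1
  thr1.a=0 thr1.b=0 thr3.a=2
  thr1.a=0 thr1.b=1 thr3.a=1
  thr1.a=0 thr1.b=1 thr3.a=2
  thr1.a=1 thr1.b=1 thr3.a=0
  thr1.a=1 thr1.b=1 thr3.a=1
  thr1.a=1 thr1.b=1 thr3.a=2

missing: thr1.a=0 thr1.b=1 thr3.a=0

outcome vector order: (thr1.a,thr1.b,thr3.a)
[PSO] allowed = {000, 001, 002, 010, 011, 012, 110, 111, 112}
PSO∖claimed = {010}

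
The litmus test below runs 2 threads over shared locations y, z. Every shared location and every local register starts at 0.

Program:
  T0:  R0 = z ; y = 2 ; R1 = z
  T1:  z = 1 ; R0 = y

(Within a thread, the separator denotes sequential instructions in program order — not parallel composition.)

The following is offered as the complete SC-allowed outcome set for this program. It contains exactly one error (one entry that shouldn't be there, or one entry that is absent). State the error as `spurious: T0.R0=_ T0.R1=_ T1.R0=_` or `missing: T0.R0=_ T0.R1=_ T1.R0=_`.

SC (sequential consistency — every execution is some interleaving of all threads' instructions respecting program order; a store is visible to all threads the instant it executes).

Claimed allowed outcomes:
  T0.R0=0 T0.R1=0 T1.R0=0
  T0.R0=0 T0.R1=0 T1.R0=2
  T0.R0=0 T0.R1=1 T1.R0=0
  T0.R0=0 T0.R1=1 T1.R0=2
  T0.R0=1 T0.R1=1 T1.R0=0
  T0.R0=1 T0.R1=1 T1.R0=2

spurious: T0.R0=0 T0.R1=0 T1.R0=0

outcome vector order: (T0.R0,T0.R1,T1.R0)
SC (5): 002, 010, 012, 110, 112
claimed∖SC = {000}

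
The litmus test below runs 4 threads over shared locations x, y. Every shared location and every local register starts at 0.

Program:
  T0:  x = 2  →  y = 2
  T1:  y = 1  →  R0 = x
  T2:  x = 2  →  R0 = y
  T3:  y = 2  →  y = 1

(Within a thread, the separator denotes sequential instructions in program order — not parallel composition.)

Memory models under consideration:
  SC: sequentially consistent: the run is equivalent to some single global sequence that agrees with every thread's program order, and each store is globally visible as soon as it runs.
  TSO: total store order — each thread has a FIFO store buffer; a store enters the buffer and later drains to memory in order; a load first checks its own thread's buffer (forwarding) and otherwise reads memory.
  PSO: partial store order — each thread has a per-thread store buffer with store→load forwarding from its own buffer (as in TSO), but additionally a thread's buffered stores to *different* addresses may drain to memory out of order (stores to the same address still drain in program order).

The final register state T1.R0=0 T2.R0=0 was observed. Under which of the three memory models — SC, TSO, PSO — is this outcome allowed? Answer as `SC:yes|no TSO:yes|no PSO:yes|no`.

SC:no TSO:yes PSO:yes

outcome vector order: (T1.R0,T2.R0)
SC: 5 outcomes — {<0 1>; <0 2>; <2 0>; <2 1>; <2 2>}
TSO: 6 outcomes — {<0 0>; <0 1>; <0 2>; <2 0>; <2 1>; <2 2>}
PSO: 6 outcomes — {<0 0>; <0 1>; <0 2>; <2 0>; <2 1>; <2 2>}
target <0 0> ∈ {TSO,PSO}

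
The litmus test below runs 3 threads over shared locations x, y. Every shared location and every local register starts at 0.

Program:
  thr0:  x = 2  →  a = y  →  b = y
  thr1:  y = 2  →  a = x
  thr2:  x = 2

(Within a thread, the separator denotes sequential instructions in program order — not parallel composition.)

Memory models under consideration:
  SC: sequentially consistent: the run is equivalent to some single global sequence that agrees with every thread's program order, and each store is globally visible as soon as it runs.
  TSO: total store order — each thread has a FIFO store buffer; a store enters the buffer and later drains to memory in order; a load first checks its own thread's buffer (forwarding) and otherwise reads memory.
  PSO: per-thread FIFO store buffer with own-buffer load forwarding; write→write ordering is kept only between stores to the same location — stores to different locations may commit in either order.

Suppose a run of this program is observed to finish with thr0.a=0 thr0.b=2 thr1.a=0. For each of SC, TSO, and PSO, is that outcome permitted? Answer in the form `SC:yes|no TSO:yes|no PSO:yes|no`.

SC:no TSO:yes PSO:yes

outcome vector order: (thr0.a,thr0.b,thr1.a)
SC: 4 outcomes — {<0 0 2>; <0 2 2>; <2 2 0>; <2 2 2>}
TSO: 6 outcomes — {<0 0 0>; <0 0 2>; <0 2 0>; <0 2 2>; <2 2 0>; <2 2 2>}
PSO: 6 outcomes — {<0 0 0>; <0 0 2>; <0 2 0>; <0 2 2>; <2 2 0>; <2 2 2>}
target <0 2 0> ∈ {TSO,PSO}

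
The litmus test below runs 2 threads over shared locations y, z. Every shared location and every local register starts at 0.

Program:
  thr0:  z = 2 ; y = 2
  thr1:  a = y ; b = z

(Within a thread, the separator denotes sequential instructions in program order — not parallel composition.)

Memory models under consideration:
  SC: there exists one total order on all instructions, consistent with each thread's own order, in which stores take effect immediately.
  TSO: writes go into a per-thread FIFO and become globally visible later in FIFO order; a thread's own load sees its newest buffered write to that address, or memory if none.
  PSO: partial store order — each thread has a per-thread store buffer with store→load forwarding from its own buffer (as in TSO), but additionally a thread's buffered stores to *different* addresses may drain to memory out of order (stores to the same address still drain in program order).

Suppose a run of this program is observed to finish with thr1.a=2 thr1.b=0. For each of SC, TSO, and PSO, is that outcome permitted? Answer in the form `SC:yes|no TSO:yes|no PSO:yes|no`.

outcome vector order: (thr1.a,thr1.b)
under SC → 00; 02; 22
under TSO → 00; 02; 22
under PSO → 00; 02; 20; 22
target 20 ∈ {PSO}

SC:no TSO:no PSO:yes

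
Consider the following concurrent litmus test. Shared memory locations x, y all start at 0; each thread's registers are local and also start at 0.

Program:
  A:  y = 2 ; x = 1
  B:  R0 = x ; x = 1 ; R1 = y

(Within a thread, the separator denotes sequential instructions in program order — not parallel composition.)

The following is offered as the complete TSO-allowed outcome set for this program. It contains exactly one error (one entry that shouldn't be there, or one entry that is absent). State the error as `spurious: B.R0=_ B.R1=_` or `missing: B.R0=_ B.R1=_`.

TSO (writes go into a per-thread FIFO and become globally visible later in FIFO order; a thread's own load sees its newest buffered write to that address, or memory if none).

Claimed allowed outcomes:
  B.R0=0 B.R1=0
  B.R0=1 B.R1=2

missing: B.R0=0 B.R1=2

outcome vector order: (B.R0,B.R1)
TSO: 3 outcomes — {(0,0) (0,2) (1,2)}
TSO∖claimed = {(0,2)}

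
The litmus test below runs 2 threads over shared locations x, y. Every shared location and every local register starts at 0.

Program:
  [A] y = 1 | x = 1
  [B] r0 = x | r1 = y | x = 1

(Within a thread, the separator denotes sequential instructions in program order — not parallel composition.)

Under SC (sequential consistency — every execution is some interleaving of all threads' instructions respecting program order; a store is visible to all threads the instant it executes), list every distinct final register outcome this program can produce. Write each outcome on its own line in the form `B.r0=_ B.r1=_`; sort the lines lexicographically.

B.r0=0 B.r1=0
B.r0=0 B.r1=1
B.r0=1 B.r1=1

outcome vector order: (B.r0,B.r1)
|SC outcomes| = 3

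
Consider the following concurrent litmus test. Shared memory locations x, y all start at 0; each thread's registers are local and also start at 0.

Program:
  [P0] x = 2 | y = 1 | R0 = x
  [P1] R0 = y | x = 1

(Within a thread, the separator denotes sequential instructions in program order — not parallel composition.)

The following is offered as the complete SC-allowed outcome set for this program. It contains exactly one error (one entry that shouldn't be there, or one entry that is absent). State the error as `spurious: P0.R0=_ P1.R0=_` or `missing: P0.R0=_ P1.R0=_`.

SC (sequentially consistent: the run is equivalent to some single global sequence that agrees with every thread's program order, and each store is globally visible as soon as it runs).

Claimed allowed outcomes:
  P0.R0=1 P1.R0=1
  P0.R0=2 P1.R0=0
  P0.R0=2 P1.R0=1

missing: P0.R0=1 P1.R0=0

outcome vector order: (P0.R0,P1.R0)
SC: 4 outcomes — {<1 0>; <1 1>; <2 0>; <2 1>}
SC∖claimed = {<1 0>}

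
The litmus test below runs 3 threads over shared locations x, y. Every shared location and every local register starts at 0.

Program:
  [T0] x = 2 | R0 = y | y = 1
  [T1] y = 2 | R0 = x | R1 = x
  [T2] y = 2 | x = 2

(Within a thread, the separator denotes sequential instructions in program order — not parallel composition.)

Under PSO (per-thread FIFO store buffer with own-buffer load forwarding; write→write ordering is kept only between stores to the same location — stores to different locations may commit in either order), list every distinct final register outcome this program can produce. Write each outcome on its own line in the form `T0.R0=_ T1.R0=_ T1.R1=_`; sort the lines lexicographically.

outcome vector order: (T0.R0,T1.R0,T1.R1)
|PSO outcomes| = 6

T0.R0=0 T1.R0=0 T1.R1=0
T0.R0=0 T1.R0=0 T1.R1=2
T0.R0=0 T1.R0=2 T1.R1=2
T0.R0=2 T1.R0=0 T1.R1=0
T0.R0=2 T1.R0=0 T1.R1=2
T0.R0=2 T1.R0=2 T1.R1=2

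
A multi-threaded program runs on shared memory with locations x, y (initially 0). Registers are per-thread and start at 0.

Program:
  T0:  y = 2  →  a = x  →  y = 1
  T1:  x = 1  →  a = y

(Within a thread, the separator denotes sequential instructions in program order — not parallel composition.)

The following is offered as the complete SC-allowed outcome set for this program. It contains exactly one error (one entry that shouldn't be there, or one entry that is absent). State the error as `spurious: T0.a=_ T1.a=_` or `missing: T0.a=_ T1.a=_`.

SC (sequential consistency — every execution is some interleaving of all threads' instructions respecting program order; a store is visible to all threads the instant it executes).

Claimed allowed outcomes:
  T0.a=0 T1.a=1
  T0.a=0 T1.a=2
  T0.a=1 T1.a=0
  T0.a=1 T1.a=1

missing: T0.a=1 T1.a=2

outcome vector order: (T0.a,T1.a)
SC (5): <0 1> <0 2> <1 0> <1 1> <1 2>
SC∖claimed = {<1 2>}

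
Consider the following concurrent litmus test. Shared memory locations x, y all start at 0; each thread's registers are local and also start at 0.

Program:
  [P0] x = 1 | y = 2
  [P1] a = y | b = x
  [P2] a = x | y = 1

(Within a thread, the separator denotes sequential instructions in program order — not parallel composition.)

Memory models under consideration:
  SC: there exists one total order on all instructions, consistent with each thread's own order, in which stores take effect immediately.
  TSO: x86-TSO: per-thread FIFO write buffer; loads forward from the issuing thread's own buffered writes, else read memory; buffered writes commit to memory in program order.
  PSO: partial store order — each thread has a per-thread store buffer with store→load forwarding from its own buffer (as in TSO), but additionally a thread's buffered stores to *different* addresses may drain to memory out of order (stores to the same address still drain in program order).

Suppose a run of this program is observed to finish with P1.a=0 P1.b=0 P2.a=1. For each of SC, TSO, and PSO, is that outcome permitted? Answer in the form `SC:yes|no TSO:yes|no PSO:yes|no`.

SC:yes TSO:yes PSO:yes

outcome vector order: (P1.a,P1.b,P2.a)
SC (9): <0 0 0>; <0 0 1>; <0 1 0>; <0 1 1>; <1 0 0>; <1 1 0>; <1 1 1>; <2 1 0>; <2 1 1>
TSO (9): <0 0 0>; <0 0 1>; <0 1 0>; <0 1 1>; <1 0 0>; <1 1 0>; <1 1 1>; <2 1 0>; <2 1 1>
PSO (11): <0 0 0>; <0 0 1>; <0 1 0>; <0 1 1>; <1 0 0>; <1 1 0>; <1 1 1>; <2 0 0>; <2 0 1>; <2 1 0>; <2 1 1>
target <0 0 1> ∈ {SC,TSO,PSO}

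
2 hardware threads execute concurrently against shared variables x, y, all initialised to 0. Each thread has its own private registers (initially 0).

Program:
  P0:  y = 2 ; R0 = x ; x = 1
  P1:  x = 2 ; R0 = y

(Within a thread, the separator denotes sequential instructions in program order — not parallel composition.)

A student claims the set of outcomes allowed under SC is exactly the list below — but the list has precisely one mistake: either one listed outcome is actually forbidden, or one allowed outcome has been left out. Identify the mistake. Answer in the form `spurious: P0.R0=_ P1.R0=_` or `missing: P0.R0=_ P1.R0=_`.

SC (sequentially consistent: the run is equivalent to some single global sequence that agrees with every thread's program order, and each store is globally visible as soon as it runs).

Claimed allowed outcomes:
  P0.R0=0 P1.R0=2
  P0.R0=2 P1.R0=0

missing: P0.R0=2 P1.R0=2

outcome vector order: (P0.R0,P1.R0)
SC (3): 02, 20, 22
SC∖claimed = {22}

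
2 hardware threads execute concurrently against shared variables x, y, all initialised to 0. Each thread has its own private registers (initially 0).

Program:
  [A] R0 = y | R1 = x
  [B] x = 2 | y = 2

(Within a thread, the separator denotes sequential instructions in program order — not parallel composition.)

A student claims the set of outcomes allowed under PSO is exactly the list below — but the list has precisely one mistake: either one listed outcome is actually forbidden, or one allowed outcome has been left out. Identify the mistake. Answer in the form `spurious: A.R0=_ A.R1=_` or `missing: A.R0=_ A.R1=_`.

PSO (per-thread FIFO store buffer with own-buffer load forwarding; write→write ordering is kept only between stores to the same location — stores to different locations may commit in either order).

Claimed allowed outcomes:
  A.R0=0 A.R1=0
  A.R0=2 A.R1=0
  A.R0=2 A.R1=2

missing: A.R0=0 A.R1=2

outcome vector order: (A.R0,A.R1)
under PSO → 0/0 0/2 2/0 2/2
PSO∖claimed = {0/2}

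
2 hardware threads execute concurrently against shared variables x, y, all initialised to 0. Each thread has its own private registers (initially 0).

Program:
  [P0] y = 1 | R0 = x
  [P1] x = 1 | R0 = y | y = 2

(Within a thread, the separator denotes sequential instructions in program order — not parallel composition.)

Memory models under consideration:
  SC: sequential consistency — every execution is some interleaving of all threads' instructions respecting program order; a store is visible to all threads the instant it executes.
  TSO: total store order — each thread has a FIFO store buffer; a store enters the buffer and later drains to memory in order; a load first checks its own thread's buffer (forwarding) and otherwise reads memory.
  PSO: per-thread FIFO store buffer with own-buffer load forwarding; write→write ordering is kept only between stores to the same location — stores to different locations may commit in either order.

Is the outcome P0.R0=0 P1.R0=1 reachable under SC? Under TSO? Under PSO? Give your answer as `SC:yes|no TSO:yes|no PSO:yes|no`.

SC:yes TSO:yes PSO:yes

outcome vector order: (P0.R0,P1.R0)
SC: 3 outcomes — {0/1, 1/0, 1/1}
TSO: 4 outcomes — {0/0, 0/1, 1/0, 1/1}
PSO: 4 outcomes — {0/0, 0/1, 1/0, 1/1}
target 0/1 ∈ {SC,TSO,PSO}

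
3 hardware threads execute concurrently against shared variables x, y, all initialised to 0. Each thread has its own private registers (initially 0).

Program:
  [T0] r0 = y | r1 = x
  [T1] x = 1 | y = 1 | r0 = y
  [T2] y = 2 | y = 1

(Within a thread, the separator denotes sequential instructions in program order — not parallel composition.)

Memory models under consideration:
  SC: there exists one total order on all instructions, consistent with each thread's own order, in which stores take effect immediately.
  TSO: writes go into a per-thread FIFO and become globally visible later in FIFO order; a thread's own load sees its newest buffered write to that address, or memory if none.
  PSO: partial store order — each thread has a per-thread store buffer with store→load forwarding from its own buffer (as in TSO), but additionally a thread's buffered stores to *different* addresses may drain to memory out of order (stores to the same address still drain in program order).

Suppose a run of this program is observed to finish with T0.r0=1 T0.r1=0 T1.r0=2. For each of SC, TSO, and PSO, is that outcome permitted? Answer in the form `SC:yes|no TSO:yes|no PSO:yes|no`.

SC:no TSO:no PSO:yes

outcome vector order: (T0.r0,T0.r1,T1.r0)
under SC → 0/0/1, 0/0/2, 0/1/1, 0/1/2, 1/0/1, 1/1/1, 1/1/2, 2/0/1, 2/1/1, 2/1/2
under TSO → 0/0/1, 0/0/2, 0/1/1, 0/1/2, 1/0/1, 1/1/1, 1/1/2, 2/0/1, 2/1/1, 2/1/2
under PSO → 0/0/1, 0/0/2, 0/1/1, 0/1/2, 1/0/1, 1/0/2, 1/1/1, 1/1/2, 2/0/1, 2/0/2, 2/1/1, 2/1/2
target 1/0/2 ∈ {PSO}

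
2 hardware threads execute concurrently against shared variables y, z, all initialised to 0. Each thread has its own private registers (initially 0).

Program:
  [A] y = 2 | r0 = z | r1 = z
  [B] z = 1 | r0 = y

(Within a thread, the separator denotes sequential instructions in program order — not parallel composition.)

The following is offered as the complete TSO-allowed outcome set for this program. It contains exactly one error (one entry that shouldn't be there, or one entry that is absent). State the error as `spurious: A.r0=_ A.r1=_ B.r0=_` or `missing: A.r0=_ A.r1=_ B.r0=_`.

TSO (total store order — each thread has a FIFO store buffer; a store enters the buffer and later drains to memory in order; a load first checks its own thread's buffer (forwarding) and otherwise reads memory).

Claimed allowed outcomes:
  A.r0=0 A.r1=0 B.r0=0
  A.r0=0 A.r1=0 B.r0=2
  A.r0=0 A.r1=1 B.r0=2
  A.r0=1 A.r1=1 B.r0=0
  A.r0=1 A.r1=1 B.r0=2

missing: A.r0=0 A.r1=1 B.r0=0

outcome vector order: (A.r0,A.r1,B.r0)
TSO: 6 outcomes — {000; 002; 010; 012; 110; 112}
TSO∖claimed = {010}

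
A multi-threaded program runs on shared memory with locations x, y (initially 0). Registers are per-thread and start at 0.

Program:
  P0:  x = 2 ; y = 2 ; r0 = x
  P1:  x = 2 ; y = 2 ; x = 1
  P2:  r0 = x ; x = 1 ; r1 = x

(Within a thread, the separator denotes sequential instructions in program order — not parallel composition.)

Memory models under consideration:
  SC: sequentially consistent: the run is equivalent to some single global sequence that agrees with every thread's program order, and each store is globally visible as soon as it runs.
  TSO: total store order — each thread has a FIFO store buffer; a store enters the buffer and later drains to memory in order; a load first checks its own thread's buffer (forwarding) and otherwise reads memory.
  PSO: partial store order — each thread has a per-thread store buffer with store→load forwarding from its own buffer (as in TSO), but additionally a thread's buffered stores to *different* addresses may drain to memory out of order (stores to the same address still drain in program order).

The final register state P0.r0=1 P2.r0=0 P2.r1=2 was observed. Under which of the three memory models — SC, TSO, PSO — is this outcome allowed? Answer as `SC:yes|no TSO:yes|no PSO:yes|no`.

SC:yes TSO:yes PSO:yes

outcome vector order: (P0.r0,P2.r0,P2.r1)
SC: 11 outcomes — {(1,0,1) (1,0,2) (1,1,1) (1,2,1) (1,2,2) (2,0,1) (2,0,2) (2,1,1) (2,1,2) (2,2,1) (2,2,2)}
TSO: 11 outcomes — {(1,0,1) (1,0,2) (1,1,1) (1,2,1) (1,2,2) (2,0,1) (2,0,2) (2,1,1) (2,1,2) (2,2,1) (2,2,2)}
PSO: 11 outcomes — {(1,0,1) (1,0,2) (1,1,1) (1,2,1) (1,2,2) (2,0,1) (2,0,2) (2,1,1) (2,1,2) (2,2,1) (2,2,2)}
target (1,0,2) ∈ {SC,TSO,PSO}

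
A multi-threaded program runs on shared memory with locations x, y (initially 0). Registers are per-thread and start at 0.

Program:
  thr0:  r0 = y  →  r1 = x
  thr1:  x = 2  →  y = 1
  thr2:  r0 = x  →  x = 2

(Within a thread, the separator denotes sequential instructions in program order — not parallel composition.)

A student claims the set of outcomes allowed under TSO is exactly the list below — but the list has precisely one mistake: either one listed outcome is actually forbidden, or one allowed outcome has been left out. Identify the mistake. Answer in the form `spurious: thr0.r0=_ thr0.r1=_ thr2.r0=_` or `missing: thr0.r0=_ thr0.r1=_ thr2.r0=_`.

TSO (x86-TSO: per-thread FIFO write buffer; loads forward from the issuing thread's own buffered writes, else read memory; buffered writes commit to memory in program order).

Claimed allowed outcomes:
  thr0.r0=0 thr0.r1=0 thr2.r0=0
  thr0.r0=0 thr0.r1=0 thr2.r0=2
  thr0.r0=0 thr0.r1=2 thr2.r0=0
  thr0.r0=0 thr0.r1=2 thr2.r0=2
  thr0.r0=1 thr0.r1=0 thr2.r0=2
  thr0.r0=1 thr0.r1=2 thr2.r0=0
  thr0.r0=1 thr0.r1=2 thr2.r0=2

outcome vector order: (thr0.r0,thr0.r1,thr2.r0)
[TSO] allowed = {(0,0,0) (0,0,2) (0,2,0) (0,2,2) (1,2,0) (1,2,2)}
claimed∖TSO = {(1,0,2)}

spurious: thr0.r0=1 thr0.r1=0 thr2.r0=2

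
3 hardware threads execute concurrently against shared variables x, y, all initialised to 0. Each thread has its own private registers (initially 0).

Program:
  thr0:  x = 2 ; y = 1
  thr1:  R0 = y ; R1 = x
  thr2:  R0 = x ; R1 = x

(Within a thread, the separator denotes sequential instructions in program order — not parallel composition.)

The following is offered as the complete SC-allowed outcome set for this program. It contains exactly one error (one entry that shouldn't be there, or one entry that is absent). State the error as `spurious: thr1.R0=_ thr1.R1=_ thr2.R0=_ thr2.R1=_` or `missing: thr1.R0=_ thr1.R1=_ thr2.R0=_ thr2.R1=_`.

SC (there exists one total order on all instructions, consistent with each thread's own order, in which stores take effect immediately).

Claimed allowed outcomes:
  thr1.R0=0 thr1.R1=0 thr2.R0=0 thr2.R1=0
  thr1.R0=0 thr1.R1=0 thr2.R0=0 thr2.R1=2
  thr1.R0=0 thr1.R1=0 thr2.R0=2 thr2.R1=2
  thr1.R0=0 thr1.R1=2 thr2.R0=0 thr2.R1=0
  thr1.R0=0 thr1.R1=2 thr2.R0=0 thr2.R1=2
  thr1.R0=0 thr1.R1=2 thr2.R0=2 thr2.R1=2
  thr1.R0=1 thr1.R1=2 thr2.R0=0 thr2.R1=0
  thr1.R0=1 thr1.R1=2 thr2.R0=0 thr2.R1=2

missing: thr1.R0=1 thr1.R1=2 thr2.R0=2 thr2.R1=2

outcome vector order: (thr1.R0,thr1.R1,thr2.R0,thr2.R1)
SC (9): 0000; 0002; 0022; 0200; 0202; 0222; 1200; 1202; 1222
SC∖claimed = {1222}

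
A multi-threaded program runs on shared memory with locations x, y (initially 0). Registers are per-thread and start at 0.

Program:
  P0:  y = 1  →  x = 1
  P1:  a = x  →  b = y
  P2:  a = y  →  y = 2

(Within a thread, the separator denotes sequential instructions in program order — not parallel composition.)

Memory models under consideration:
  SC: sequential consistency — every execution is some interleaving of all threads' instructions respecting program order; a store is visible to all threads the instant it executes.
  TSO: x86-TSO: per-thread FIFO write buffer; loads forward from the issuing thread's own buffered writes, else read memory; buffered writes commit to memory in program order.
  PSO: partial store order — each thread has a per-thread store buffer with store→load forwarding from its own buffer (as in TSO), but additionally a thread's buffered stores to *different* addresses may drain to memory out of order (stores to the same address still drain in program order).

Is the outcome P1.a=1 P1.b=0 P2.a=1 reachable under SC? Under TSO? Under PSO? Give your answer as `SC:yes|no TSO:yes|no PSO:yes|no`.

outcome vector order: (P1.a,P1.b,P2.a)
[SC] allowed = {000; 001; 010; 011; 020; 021; 110; 111; 120; 121}
[TSO] allowed = {000; 001; 010; 011; 020; 021; 110; 111; 120; 121}
[PSO] allowed = {000; 001; 010; 011; 020; 021; 100; 101; 110; 111; 120; 121}
target 101 ∈ {PSO}

SC:no TSO:no PSO:yes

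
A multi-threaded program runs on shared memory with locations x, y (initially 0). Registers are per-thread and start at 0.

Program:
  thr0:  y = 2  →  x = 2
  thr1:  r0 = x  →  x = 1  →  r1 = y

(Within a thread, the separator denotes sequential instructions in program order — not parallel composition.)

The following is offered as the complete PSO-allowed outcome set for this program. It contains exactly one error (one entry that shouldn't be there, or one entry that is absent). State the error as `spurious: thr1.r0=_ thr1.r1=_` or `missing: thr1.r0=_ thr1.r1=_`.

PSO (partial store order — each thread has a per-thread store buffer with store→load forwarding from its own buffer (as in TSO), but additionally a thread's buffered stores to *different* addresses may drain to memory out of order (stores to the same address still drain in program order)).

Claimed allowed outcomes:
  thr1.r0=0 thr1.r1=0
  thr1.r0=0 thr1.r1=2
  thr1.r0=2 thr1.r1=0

outcome vector order: (thr1.r0,thr1.r1)
PSO (4): (0,0) (0,2) (2,0) (2,2)
PSO∖claimed = {(2,2)}

missing: thr1.r0=2 thr1.r1=2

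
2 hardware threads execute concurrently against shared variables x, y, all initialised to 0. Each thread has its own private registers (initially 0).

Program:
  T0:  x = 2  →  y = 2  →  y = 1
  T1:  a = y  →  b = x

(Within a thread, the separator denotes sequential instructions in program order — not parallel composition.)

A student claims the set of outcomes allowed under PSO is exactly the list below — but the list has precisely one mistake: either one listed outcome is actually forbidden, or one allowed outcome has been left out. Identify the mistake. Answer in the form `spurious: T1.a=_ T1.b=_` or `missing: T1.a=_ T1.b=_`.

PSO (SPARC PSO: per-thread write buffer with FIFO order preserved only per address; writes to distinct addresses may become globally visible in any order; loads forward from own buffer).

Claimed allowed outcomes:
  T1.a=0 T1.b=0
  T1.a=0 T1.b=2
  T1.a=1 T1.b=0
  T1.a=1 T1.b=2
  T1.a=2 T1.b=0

outcome vector order: (T1.a,T1.b)
[PSO] allowed = {0/0, 0/2, 1/0, 1/2, 2/0, 2/2}
PSO∖claimed = {2/2}

missing: T1.a=2 T1.b=2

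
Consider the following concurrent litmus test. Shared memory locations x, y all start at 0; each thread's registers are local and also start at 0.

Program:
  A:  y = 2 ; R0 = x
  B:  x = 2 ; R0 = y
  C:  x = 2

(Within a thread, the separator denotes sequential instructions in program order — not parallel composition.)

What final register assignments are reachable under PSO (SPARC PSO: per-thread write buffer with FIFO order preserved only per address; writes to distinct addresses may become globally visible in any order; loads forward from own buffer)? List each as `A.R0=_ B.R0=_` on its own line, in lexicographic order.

A.R0=0 B.R0=0
A.R0=0 B.R0=2
A.R0=2 B.R0=0
A.R0=2 B.R0=2

outcome vector order: (A.R0,B.R0)
|PSO outcomes| = 4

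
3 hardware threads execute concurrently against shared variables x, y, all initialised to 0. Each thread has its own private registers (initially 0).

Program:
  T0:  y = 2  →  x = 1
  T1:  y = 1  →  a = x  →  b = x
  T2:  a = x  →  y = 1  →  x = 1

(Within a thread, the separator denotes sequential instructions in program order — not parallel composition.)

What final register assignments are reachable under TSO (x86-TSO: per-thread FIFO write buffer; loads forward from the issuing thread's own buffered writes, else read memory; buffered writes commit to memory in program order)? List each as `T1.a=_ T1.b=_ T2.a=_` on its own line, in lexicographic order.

T1.a=0 T1.b=0 T2.a=0
T1.a=0 T1.b=0 T2.a=1
T1.a=0 T1.b=1 T2.a=0
T1.a=0 T1.b=1 T2.a=1
T1.a=1 T1.b=1 T2.a=0
T1.a=1 T1.b=1 T2.a=1

outcome vector order: (T1.a,T1.b,T2.a)
|TSO outcomes| = 6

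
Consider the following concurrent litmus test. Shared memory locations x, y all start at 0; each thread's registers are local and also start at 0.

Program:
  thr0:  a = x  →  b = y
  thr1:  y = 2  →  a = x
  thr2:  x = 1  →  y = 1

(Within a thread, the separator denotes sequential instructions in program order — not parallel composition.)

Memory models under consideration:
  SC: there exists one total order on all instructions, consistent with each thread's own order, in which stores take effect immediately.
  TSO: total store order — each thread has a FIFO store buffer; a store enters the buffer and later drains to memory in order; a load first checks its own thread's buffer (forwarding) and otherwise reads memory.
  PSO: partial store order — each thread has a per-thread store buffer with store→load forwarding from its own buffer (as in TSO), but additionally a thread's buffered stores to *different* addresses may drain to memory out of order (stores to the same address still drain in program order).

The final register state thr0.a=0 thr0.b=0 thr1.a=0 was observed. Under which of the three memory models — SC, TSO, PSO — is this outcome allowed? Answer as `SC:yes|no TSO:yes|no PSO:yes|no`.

outcome vector order: (thr0.a,thr0.b,thr1.a)
under SC → 000; 001; 010; 011; 020; 021; 101; 110; 111; 120; 121
under TSO → 000; 001; 010; 011; 020; 021; 100; 101; 110; 111; 120; 121
under PSO → 000; 001; 010; 011; 020; 021; 100; 101; 110; 111; 120; 121
target 000 ∈ {SC,TSO,PSO}

SC:yes TSO:yes PSO:yes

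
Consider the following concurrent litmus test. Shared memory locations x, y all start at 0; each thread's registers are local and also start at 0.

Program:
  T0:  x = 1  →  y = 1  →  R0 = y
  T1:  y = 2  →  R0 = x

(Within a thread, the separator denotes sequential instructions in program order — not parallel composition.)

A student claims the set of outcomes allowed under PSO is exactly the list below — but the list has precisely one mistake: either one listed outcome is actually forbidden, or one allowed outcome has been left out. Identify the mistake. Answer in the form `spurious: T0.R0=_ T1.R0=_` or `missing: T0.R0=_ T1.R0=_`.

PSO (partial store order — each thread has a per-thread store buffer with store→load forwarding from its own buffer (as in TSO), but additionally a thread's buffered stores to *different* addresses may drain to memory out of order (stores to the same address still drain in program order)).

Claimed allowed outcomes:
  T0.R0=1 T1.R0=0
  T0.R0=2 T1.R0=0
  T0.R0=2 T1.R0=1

outcome vector order: (T0.R0,T1.R0)
under PSO → 1/0; 1/1; 2/0; 2/1
PSO∖claimed = {1/1}

missing: T0.R0=1 T1.R0=1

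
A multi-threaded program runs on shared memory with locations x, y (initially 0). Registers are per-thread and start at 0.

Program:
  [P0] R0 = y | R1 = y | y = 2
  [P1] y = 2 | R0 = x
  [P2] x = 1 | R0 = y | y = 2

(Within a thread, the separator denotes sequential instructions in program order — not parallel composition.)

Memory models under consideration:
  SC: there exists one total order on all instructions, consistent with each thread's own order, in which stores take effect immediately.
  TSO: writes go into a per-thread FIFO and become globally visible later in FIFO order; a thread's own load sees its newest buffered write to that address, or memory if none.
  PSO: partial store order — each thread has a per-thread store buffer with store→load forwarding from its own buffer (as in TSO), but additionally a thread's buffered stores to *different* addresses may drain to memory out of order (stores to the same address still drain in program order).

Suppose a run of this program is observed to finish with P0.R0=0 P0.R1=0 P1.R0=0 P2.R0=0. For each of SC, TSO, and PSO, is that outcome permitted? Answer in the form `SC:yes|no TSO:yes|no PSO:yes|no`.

outcome vector order: (P0.R0,P0.R1,P1.R0,P2.R0)
under SC → 0002, 0010, 0012, 0202, 0210, 0212, 2202, 2210, 2212
under TSO → 0000, 0002, 0010, 0012, 0200, 0202, 0210, 0212, 2200, 2202, 2210, 2212
under PSO → 0000, 0002, 0010, 0012, 0200, 0202, 0210, 0212, 2200, 2202, 2210, 2212
target 0000 ∈ {TSO,PSO}

SC:no TSO:yes PSO:yes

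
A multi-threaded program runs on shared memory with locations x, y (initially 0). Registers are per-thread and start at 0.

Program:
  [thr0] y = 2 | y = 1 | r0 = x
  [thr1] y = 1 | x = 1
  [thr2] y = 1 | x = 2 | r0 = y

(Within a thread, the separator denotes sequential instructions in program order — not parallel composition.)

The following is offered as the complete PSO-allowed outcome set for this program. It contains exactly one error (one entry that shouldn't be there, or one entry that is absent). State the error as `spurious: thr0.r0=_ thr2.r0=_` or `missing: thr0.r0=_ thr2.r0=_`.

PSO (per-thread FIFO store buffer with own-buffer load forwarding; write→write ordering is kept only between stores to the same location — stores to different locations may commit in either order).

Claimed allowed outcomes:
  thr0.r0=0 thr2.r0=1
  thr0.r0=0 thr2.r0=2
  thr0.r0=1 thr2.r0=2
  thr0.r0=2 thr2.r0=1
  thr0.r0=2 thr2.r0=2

missing: thr0.r0=1 thr2.r0=1

outcome vector order: (thr0.r0,thr2.r0)
under PSO → <0 1>; <0 2>; <1 1>; <1 2>; <2 1>; <2 2>
PSO∖claimed = {<1 1>}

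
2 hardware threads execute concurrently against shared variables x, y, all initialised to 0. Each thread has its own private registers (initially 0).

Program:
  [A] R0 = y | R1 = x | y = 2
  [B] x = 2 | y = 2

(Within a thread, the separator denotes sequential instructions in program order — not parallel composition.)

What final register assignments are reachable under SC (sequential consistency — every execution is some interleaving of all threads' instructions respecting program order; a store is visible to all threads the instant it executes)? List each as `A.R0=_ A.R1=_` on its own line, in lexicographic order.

outcome vector order: (A.R0,A.R1)
|SC outcomes| = 3

A.R0=0 A.R1=0
A.R0=0 A.R1=2
A.R0=2 A.R1=2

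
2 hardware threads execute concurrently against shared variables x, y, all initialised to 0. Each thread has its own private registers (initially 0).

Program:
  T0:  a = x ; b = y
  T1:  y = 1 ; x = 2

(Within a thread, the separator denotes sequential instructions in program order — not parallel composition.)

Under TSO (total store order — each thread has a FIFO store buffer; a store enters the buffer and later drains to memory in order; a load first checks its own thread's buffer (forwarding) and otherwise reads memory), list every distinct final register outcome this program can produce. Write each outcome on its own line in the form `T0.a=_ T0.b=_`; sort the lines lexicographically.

outcome vector order: (T0.a,T0.b)
|TSO outcomes| = 3

T0.a=0 T0.b=0
T0.a=0 T0.b=1
T0.a=2 T0.b=1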